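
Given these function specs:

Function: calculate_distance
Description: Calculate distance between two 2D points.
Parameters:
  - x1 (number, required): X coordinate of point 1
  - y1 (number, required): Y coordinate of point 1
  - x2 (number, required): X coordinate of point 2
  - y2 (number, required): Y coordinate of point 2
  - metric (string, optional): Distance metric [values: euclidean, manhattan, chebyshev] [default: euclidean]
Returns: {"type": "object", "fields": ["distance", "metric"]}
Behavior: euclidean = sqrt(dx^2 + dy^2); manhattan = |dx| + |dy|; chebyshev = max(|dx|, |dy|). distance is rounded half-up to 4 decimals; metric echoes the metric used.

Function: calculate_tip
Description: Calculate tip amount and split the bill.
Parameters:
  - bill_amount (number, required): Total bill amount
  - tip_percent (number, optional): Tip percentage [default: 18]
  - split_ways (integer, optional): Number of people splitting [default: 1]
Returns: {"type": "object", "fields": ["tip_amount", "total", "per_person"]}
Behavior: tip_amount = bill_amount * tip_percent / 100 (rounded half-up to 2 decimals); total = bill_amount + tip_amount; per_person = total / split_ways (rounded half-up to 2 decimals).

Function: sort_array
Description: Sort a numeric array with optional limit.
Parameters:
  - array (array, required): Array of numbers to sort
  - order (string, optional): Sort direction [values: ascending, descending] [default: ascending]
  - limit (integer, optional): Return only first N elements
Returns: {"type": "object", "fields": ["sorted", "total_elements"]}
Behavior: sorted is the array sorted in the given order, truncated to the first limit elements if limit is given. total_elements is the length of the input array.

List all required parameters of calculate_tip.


Parameters of calculate_tip and their required/optional flag:
  bill_amount: required
  tip_percent: optional
  split_ways: optional
bill_amount


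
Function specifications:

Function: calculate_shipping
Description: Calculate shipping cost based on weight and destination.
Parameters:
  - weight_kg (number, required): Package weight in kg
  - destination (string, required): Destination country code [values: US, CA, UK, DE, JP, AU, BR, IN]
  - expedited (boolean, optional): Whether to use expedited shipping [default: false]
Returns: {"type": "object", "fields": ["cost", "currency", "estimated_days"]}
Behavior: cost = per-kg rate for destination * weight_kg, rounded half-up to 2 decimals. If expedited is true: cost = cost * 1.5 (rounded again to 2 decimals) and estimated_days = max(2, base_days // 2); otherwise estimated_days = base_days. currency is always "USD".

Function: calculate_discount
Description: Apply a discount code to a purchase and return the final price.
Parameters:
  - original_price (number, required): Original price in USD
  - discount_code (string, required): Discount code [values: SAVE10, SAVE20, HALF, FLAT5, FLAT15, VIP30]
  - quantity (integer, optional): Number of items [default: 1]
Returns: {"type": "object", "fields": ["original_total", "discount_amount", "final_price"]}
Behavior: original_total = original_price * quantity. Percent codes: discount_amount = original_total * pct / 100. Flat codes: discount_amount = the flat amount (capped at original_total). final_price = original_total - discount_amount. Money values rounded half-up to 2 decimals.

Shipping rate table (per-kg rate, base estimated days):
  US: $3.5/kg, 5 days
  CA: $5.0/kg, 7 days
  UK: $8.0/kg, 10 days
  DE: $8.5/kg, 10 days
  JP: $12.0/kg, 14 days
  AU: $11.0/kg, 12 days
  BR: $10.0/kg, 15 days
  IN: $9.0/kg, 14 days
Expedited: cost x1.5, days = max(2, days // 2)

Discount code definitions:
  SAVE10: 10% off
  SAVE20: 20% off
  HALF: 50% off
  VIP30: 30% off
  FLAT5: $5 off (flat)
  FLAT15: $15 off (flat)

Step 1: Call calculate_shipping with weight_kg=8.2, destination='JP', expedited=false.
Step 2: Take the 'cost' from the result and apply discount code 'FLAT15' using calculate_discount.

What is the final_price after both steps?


Step 1: calculate_shipping(weight_kg=8.2, destination=JP, expedited=false)
  Rate for JP: $12.0/kg, base 14 days
  cost = 12.0 * 8.2 = 98.4 -> 98.40
  expedited not set/false: estimated_days = 14
  -> cost = 98.40 USD
Step 2: calculate_discount(original_price=98.4, discount_code=FLAT15, quantity=1)
  original_total = 98.4 * 1 = 98.40
  FLAT15 = $15 flat: discount_amount = min(15.00, 98.40) = 15.00
  final_price = 98.40 - 15.00 = 83.40
  -> final_price = 83.40
$83.40


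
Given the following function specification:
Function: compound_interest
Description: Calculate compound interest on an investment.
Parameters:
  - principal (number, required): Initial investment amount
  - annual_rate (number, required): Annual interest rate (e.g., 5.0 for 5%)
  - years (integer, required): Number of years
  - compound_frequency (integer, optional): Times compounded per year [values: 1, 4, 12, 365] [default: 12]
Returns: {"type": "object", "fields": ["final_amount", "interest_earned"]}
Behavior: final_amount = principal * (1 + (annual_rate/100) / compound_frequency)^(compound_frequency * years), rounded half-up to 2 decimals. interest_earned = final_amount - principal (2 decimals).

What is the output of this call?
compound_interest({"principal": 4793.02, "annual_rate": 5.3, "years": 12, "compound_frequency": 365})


rate per period = 5.3/100/365 = 0.000145205479 (keep full precision); periods = 365 * 12 = 4380
(1 + 0.000145205479)^4380 = 1.8888229
final_amount = 4793.02 * 1.8888229 = 9053.165921 -> 9053.17
interest_earned = 9053.17 - 4793.02 = 4260.15
Output:
{"final_amount": 9053.17, "interest_earned": 4260.15}


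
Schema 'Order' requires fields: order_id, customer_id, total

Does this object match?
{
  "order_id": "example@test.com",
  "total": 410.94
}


Checking required fields...
Missing: customer_id
Invalid - missing required field 'customer_id'


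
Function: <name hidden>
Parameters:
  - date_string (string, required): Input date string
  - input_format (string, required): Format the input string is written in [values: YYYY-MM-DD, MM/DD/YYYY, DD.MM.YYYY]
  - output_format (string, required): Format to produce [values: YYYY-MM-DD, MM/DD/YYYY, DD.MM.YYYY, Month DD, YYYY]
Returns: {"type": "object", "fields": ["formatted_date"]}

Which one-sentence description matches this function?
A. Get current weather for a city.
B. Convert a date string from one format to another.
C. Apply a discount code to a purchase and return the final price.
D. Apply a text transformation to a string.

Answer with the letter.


Parameters date_string, input_format, output_format and return ["formatted_date"] fit: Convert a date string from one format to another.
B


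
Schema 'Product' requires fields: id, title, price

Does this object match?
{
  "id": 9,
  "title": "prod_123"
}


Checking required fields...
Missing: price
Invalid - missing required field 'price'


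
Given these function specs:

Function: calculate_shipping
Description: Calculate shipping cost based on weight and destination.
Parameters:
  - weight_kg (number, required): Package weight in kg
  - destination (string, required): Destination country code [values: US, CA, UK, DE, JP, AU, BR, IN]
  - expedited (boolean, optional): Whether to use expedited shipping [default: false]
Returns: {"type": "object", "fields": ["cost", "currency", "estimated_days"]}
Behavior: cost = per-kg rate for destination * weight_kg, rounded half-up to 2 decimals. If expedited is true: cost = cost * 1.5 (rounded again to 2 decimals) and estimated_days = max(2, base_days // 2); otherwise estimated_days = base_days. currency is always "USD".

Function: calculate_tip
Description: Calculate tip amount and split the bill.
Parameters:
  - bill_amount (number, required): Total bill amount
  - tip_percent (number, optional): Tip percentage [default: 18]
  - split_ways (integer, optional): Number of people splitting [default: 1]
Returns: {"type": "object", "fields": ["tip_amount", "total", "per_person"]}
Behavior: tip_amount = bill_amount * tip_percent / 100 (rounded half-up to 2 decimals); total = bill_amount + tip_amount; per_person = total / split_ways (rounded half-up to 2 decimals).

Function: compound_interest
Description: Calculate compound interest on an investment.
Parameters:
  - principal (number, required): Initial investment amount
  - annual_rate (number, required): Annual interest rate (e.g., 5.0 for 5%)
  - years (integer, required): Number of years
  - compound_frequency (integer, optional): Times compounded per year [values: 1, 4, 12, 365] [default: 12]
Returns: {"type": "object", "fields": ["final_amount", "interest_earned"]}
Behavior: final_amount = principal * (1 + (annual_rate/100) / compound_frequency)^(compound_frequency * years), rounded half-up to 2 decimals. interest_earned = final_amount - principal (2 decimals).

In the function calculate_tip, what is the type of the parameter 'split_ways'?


The calculate_tip spec declares:
  - split_ways (integer, optional): Number of people splitting [default: 1]
Type:
integer


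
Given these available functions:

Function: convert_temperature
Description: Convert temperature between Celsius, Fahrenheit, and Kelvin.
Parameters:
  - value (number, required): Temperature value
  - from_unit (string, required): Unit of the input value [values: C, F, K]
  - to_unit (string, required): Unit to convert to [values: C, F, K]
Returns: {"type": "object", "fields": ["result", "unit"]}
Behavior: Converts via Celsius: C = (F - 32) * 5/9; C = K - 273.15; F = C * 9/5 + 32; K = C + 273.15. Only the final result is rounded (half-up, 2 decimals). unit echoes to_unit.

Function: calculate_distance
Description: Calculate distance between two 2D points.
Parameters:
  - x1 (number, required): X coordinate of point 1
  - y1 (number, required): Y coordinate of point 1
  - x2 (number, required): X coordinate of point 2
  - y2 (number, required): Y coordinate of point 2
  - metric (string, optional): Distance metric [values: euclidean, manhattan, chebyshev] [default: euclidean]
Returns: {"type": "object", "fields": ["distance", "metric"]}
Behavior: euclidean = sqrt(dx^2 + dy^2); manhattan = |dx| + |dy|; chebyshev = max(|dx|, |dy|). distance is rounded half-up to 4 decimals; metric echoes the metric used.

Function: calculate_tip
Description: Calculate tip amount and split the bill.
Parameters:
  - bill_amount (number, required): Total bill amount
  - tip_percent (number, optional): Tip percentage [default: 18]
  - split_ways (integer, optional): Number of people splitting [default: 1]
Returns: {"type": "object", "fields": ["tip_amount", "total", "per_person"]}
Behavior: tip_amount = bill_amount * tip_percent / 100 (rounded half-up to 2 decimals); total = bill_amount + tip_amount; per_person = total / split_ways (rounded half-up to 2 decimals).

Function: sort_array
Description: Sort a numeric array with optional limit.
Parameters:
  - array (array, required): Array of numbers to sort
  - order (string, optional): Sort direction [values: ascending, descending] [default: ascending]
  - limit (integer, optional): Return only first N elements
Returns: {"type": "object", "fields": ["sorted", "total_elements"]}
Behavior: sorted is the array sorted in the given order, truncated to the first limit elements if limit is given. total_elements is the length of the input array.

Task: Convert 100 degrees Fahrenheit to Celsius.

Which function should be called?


The task needs a function whose description is: Convert temperature between Celsius, Fahrenheit, and Kelvin.
convert_temperature


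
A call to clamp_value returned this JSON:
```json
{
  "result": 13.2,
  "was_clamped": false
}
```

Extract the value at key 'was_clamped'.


false


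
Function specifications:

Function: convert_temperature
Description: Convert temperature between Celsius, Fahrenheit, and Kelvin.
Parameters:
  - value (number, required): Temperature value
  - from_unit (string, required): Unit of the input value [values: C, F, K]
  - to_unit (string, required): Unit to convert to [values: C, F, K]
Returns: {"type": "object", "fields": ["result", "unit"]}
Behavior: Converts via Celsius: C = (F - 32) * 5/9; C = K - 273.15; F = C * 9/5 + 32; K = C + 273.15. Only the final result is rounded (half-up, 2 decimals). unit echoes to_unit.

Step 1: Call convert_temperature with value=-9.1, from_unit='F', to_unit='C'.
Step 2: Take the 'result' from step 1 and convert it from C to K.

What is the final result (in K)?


Step 1: convert_temperature(value=-9.1, from_unit=F, to_unit=C)
  To C: (-9.1 - 32) * 5/9 = -22.833333
  Target is C: -22.833333
  Round to 2 decimals: -22.83
  -> result = -22.83 C
Step 2: convert_temperature(value=-22.83, from_unit=C, to_unit=K)
  Input already in C: -22.83
  To K: -22.83 + 273.15 = 250.32
  Round to 2 decimals: 250.32
  -> result = 250.32 K
250.32 K


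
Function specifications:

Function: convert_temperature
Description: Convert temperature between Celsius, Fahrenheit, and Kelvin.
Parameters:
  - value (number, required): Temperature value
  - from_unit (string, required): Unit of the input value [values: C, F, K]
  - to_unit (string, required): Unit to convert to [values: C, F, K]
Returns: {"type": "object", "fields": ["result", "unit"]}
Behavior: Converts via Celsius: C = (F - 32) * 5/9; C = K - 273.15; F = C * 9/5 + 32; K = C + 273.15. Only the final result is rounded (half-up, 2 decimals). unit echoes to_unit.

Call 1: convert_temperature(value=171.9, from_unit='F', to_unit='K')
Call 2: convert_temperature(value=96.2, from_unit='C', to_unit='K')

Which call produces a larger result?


Call 1:
  To C: (171.9 - 32) * 5/9 = 77.722222
  To K: 77.722222 + 273.15 = 350.872222
  Round to 2 decimals: 350.87
  -> 350.87 K
Call 2:
  Input already in C: 96.2
  To K: 96.2 + 273.15 = 369.35
  Round to 2 decimals: 369.35
  -> 369.35 K
Call 2 (369.35 K)


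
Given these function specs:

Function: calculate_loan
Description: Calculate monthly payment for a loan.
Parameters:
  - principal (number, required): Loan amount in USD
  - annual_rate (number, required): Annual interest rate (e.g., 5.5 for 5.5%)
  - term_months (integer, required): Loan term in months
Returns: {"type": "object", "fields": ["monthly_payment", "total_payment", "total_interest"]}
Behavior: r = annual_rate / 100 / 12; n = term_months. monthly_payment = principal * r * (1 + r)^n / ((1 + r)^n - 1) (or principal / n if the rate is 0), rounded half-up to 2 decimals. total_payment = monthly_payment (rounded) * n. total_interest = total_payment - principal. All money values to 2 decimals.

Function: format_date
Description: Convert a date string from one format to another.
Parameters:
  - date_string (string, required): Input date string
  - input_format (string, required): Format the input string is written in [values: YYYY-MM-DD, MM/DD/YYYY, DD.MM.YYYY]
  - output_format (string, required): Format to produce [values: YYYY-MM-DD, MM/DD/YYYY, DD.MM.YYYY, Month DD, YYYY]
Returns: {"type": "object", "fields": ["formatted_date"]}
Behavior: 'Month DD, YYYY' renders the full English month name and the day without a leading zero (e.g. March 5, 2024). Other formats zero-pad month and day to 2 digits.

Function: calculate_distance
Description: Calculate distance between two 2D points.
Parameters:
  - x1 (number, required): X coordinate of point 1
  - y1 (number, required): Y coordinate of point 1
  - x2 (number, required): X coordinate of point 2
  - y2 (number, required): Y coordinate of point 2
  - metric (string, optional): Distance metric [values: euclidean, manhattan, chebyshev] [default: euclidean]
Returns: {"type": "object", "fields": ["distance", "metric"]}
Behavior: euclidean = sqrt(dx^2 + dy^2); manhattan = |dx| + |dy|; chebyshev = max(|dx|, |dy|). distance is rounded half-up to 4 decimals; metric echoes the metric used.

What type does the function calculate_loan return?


The calculate_loan spec declares Returns: {"type": "object", "fields": ["monthly_payment", "total_payment", "total_interest"]}
Type:
object


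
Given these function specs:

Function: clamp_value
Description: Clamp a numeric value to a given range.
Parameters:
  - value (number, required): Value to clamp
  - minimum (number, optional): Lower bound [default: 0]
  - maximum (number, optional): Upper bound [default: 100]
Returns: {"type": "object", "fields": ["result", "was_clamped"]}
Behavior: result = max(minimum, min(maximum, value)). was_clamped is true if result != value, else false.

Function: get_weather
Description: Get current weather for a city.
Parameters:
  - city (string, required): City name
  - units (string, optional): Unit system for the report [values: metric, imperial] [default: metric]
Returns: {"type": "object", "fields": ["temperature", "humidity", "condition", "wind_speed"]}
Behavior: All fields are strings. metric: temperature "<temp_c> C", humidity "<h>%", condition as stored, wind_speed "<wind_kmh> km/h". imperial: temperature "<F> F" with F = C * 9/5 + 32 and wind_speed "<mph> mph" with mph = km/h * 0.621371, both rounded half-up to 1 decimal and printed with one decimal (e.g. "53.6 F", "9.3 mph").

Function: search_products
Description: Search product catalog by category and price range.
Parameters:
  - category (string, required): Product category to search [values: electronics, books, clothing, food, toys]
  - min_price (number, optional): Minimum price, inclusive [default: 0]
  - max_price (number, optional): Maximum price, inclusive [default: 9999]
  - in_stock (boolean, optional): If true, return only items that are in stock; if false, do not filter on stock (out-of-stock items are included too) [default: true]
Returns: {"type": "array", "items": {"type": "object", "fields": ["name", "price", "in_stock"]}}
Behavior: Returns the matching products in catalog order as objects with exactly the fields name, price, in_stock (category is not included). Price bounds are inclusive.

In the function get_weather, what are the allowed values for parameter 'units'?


The get_weather spec declares:
  - units (string, optional): Unit system for the report [values: metric, imperial] [default: metric]
Allowed values:
metric, imperial


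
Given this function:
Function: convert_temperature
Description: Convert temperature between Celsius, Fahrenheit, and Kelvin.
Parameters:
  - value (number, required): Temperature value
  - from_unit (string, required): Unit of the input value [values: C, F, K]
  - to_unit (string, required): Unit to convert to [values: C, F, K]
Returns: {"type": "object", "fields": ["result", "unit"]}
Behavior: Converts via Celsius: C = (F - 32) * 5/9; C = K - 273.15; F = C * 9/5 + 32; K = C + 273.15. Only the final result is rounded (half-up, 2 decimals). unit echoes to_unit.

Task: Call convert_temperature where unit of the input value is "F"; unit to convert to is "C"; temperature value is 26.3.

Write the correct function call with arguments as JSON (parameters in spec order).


Mapping each described value to its parameter name:
  'Unit of the input value' -> from_unit = "F"
  'Unit to convert to' -> to_unit = "C"
  'Temperature value' -> value = 26.3
convert_temperature({"value": 26.3, "from_unit": "F", "to_unit": "C"})


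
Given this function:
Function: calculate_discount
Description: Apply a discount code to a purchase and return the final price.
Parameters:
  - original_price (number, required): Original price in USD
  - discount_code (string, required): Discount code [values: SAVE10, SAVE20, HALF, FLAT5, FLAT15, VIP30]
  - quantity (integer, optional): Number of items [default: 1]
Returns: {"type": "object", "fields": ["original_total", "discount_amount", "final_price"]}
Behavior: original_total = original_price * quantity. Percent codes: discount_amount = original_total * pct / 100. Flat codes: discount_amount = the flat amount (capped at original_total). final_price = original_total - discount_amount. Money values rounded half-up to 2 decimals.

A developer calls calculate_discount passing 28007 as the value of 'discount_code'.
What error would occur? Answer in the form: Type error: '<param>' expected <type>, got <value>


Spec: 'discount_code' is declared as string; 28007 is an integer.
Type error: 'discount_code' expected string, got 28007


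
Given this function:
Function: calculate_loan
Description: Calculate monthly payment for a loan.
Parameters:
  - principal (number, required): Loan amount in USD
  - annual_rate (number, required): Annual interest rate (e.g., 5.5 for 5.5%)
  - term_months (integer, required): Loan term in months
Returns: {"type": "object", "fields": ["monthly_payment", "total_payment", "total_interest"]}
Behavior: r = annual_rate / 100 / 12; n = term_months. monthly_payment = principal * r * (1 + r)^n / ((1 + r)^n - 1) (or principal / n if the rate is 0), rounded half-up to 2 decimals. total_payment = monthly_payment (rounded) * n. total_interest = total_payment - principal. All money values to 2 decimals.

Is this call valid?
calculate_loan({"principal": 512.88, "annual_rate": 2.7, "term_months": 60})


Checking all required parameters present and types match... All valid.
Valid


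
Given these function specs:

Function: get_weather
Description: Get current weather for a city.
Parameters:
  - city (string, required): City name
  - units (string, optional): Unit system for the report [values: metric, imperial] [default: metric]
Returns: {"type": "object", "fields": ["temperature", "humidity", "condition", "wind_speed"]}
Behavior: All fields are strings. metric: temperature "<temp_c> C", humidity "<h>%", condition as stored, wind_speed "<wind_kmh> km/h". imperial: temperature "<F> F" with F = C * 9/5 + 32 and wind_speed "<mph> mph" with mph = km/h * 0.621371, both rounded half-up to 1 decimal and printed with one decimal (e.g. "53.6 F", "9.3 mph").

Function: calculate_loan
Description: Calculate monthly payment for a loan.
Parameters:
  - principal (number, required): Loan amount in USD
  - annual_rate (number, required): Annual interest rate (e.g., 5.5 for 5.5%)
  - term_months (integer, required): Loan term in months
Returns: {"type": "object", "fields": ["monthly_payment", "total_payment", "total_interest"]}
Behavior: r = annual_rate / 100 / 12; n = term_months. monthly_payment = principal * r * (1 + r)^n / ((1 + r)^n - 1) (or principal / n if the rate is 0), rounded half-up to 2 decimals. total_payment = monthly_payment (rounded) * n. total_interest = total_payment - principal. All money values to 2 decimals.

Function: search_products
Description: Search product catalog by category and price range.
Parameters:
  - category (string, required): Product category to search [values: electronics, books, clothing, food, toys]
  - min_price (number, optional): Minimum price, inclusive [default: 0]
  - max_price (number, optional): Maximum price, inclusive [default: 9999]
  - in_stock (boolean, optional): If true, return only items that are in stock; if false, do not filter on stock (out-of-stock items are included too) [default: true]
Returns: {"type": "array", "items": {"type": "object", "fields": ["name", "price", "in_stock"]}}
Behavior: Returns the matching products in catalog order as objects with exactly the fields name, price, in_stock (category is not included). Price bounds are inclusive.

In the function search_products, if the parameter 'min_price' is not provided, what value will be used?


The search_products spec declares:
  - min_price (number, optional): Minimum price, inclusive [default: 0]
Default:
0


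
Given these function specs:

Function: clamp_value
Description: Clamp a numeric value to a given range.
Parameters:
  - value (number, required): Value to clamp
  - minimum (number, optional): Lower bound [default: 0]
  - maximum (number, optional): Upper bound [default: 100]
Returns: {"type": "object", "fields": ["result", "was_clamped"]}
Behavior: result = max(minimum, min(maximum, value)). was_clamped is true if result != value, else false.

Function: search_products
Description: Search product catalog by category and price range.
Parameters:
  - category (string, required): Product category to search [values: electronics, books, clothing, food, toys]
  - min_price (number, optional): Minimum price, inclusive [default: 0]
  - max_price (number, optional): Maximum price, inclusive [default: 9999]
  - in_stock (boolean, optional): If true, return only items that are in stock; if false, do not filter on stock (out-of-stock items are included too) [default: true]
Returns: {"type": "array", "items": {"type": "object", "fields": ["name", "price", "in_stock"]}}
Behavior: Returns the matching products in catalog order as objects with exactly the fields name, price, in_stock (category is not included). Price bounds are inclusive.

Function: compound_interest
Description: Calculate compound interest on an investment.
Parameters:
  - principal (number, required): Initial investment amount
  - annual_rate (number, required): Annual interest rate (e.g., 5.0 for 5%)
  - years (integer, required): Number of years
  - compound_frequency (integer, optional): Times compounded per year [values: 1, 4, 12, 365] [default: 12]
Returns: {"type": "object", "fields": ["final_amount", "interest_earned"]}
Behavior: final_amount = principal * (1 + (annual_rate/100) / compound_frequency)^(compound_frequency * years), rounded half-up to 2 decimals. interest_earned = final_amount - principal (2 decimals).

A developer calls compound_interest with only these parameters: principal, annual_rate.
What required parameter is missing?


Required parameters: principal, annual_rate, years
Provided: principal, annual_rate
Missing: years
years


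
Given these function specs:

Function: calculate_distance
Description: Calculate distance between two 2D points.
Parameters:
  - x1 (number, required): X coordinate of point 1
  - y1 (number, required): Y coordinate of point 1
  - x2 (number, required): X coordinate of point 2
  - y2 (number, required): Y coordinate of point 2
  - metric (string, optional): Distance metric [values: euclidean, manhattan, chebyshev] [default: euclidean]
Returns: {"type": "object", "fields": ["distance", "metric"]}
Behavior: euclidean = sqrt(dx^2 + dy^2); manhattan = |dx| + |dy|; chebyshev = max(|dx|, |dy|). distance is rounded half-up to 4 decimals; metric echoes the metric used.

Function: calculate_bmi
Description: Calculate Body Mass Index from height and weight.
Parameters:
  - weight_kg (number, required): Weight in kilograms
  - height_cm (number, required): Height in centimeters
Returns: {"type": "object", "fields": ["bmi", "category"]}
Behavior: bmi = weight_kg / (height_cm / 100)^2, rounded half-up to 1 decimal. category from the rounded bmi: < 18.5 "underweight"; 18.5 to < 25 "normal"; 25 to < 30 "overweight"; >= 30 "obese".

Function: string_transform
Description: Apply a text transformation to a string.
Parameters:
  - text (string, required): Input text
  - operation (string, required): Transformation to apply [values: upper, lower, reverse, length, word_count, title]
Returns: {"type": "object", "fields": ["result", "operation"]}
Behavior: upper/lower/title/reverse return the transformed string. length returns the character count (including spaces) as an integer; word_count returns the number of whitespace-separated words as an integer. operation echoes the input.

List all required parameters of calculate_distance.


Parameters of calculate_distance and their required/optional flag:
  x1: required
  y1: required
  x2: required
  y2: required
  metric: optional
x1, x2, y1, y2


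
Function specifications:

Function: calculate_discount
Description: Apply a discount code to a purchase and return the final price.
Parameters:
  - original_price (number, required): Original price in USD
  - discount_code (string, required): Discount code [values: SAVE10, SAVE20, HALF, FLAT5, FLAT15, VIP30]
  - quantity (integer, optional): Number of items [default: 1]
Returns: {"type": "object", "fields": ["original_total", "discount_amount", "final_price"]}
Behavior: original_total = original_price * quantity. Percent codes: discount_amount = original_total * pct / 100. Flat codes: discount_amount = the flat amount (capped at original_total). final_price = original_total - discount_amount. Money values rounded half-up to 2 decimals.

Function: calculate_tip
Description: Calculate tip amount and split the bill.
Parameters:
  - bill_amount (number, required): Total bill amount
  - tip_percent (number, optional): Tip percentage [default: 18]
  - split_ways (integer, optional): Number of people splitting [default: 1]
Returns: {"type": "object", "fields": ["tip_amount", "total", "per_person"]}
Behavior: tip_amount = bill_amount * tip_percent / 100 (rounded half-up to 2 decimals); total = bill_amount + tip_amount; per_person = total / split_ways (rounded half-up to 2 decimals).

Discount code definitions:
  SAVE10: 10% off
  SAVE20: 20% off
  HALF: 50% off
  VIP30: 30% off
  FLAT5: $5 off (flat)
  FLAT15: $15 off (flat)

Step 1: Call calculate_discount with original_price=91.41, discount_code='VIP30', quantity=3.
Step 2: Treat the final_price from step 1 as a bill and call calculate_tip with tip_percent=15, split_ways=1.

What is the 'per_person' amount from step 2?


Step 1: calculate_discount(original_price=91.41, discount_code=VIP30, quantity=3)
  original_total = 91.41 * 3 = 274.23
  VIP30 = 30% off: discount_amount = 274.23 * 30/100 = 82.269 -> 82.27
  final_price = 274.23 - 82.27 = 191.96
  -> final_price = 191.96
Step 2: calculate_tip(bill_amount=191.96, tip_percent=15, split_ways=1)
  tip_amount = 191.96 * 15/100 = 28.794 -> 28.79
  total = 191.96 + 28.79 = 220.75
  per_person = 220.75 / 1 = 220.75 -> 220.75
  -> per_person = 220.75
$220.75


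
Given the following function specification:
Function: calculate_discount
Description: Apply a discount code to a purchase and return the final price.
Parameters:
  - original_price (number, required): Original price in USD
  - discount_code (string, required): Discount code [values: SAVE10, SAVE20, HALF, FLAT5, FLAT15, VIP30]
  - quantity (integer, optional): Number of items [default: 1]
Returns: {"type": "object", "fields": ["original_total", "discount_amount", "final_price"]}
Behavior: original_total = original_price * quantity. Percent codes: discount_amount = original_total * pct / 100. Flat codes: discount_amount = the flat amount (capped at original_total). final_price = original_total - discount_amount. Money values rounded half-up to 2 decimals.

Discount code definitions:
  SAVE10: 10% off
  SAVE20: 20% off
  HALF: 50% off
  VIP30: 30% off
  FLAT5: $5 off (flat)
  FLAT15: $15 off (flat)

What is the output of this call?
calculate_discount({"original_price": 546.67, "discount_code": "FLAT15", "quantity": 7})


original_total = 546.67 * 7 = 3826.69
FLAT15 = $15 flat: discount_amount = min(15.00, 3826.69) = 15.00
final_price = 3826.69 - 15.00 = 3811.69
Output:
{"original_total": 3826.69, "discount_amount": 15.0, "final_price": 3811.69}


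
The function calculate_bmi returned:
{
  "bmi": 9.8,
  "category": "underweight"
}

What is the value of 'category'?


underweight


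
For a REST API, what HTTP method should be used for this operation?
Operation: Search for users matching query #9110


GET = read, POST = create, PUT = update/replace, DELETE = remove
This operation is a read.
GET


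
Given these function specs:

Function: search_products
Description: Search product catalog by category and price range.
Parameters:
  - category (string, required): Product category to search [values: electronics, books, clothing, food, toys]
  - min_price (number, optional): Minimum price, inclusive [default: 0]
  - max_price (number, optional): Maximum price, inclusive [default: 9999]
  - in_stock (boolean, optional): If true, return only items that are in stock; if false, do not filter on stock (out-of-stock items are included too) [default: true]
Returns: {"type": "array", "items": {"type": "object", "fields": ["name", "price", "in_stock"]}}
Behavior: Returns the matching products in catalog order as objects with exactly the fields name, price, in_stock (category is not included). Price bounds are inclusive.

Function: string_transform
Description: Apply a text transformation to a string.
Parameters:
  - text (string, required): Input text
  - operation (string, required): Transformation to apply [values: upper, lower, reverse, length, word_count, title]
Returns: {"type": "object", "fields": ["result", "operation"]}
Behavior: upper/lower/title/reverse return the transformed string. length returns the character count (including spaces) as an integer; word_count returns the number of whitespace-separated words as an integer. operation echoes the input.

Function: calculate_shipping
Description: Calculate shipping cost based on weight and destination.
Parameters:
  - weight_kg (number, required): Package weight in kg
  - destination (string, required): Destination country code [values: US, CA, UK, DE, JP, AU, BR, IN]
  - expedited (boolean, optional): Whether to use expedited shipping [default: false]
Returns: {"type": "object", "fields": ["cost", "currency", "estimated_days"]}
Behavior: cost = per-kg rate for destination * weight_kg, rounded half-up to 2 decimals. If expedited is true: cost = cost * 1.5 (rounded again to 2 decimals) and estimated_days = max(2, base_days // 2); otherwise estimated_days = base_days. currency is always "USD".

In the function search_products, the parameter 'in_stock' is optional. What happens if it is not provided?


The search_products spec declares:
  - in_stock (boolean, optional): If true, return only items that are in stock; if false, do not filter on stock (out-of-stock items are included too) [default: true]
It defaults to true


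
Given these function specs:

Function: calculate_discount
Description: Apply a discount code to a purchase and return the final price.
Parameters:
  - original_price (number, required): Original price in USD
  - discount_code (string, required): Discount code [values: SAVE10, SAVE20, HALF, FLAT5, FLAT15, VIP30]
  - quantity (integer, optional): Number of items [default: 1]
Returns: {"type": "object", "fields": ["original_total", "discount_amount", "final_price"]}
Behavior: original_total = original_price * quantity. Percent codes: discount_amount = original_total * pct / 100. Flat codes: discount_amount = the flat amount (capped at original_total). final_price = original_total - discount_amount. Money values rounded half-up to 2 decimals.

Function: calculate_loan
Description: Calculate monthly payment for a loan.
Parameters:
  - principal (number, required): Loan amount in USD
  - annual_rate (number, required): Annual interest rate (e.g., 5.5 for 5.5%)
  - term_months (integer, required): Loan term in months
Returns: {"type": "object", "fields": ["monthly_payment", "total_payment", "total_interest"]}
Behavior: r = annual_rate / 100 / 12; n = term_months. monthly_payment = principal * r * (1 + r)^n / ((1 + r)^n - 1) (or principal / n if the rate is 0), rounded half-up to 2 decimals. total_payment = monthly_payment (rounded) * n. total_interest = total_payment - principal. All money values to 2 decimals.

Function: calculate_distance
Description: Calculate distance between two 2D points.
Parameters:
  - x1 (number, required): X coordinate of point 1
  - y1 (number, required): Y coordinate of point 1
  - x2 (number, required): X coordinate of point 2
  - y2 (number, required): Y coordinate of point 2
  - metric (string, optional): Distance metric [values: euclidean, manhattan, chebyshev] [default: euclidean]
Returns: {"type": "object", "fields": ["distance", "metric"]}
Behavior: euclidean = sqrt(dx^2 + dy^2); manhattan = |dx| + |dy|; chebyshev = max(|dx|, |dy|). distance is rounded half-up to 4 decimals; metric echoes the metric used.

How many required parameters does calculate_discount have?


Parameters of calculate_discount: original_price (required), discount_code (required), quantity (optional)
Required count:
2


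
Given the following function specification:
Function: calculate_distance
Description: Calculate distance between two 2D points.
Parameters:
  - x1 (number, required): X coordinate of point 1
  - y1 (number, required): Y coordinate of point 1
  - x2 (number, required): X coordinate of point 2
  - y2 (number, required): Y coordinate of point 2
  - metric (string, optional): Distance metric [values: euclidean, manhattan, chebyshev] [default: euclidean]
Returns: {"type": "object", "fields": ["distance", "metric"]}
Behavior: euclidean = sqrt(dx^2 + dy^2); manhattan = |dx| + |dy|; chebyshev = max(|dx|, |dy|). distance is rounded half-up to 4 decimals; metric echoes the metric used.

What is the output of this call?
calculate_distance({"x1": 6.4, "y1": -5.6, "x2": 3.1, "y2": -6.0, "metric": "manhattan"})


|dx| = |3.1 - 6.4| = 3.3; |dy| = |-6 - -5.6| = 0.4
manhattan: 3.3 + 0.4 = 3.7
Round to 4 decimals: 3.7
Output:
{"distance": 3.7, "metric": "manhattan"}


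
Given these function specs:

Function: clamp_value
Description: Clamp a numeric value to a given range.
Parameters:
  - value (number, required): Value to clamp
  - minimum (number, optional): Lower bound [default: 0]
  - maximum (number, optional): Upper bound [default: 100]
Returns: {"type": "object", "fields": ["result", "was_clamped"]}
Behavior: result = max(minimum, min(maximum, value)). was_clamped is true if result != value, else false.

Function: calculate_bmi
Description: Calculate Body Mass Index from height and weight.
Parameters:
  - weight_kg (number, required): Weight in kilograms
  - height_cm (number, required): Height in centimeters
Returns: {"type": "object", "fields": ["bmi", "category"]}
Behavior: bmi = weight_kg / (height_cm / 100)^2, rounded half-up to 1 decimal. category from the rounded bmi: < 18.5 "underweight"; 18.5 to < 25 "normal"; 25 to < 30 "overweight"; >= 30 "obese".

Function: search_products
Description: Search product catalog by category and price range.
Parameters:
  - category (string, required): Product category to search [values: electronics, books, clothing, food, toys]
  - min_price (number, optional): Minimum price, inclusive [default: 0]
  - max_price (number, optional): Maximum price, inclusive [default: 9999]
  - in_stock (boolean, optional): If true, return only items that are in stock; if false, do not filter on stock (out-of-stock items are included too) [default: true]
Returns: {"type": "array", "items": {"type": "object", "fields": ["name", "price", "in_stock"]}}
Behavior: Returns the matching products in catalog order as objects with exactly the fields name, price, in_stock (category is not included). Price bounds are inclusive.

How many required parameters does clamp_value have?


Parameters of clamp_value: value (required), minimum (optional), maximum (optional)
Required count:
1


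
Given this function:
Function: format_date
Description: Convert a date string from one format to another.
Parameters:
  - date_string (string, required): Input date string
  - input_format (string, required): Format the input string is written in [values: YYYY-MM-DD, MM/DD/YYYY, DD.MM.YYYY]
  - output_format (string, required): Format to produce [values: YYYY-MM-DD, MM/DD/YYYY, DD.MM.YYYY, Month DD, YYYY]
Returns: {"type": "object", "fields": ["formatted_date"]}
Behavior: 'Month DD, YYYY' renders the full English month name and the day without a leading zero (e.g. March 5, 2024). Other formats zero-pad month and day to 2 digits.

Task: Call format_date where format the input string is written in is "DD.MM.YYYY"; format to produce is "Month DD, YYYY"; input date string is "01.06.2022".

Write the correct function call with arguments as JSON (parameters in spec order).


Mapping each described value to its parameter name:
  'Format the input string is written in' -> input_format = "DD.MM.YYYY"
  'Format to produce' -> output_format = "Month DD, YYYY"
  'Input date string' -> date_string = "01.06.2022"
format_date({"date_string": "01.06.2022", "input_format": "DD.MM.YYYY", "output_format": "Month DD, YYYY"})


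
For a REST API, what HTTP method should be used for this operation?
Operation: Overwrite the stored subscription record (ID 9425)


GET = read, POST = create, PUT = update/replace, DELETE = remove
This operation is an update/replace.
PUT


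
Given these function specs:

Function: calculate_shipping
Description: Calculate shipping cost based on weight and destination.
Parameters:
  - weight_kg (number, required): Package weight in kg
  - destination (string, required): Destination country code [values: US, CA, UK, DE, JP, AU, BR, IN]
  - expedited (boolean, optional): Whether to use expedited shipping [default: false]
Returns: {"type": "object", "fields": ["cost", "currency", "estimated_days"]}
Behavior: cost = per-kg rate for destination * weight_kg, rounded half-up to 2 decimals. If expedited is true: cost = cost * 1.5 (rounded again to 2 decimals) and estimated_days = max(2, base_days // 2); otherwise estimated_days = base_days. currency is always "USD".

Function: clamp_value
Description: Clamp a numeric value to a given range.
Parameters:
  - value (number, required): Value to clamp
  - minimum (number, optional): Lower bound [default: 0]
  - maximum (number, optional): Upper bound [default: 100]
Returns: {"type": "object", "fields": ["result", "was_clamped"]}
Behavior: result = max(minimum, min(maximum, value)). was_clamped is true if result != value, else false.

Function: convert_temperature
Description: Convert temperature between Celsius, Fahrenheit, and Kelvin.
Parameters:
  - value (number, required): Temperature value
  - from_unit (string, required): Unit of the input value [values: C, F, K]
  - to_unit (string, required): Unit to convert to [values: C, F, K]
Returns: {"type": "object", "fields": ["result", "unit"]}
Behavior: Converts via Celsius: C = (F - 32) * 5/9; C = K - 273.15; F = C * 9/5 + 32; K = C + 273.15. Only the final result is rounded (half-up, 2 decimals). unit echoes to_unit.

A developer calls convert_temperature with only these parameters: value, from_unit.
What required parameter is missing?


Required parameters: value, from_unit, to_unit
Provided: value, from_unit
Missing: to_unit
to_unit
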